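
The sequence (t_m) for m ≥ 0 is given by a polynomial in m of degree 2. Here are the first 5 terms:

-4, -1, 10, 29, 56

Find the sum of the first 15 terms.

1st diffs: 3, 11, 19, 27.
2nd diffs: 8, 8, 8 (constant).
Newton forward-difference form: t_m = -4 + 3·C(m,1) + 8·C(m,2).
Continuing: …, 91, 134, 185, 244, …, t_{14} = 766.
Summing m = 0..14 (15 terms) gives 3895.

3895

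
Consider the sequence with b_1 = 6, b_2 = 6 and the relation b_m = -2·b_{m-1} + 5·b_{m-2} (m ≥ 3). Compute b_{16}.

b_3 = 18;  b_4 = -6;  b_5 = 102;  …;  b_{13} = 1562982;  b_{14} = -5389194;  b_{15} = 18593298;  b_{16} = -64132566.

-64132566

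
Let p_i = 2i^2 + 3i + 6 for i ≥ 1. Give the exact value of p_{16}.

p_{16} = 2·16^2 + 3·16 + 6 = 566.

566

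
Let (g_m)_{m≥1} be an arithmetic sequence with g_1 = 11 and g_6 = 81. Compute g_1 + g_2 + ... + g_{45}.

14355

Common difference d = (81 - 11) / (6 - 1) = 14.
g_m = 11 + (m - 1)·14.
g_{45} = 627; S = 45·(11 + 627)/2 = 14355.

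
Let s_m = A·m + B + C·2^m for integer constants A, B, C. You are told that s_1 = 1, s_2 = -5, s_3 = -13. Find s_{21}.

-2097229

Plug in m = 1, 2, 3: A + B + 2C = 1; 2A + B + 4C = -5; 3A + B + 8C = -13.
Subtracting the first from the second: A + 2C = -6.
Subtracting the second from the third: A + 4C = -8.
Solving: C = -1, A = -4, then B = 7.
So s_m = -4·m + 7 + (-1)·2^m; at m=21 this is -2097229.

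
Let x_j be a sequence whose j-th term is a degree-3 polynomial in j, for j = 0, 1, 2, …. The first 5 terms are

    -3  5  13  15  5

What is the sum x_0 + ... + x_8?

1st diffs: 8, 8, 2, -10.
2nd diffs: 0, -6, -12.
3rd diffs: -6, -6 (constant).
So x_j = -j^3 + 3j^2 + 6j - 3.
Continuing: -23, -75, -157, -275.
Summing j = 0..8 (9 terms) gives -495.

-495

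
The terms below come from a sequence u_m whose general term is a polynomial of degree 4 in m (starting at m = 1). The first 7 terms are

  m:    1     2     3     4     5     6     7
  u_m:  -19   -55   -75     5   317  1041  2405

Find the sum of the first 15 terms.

262019

1st diffs: -36, -20, 80, 312, 724, 1364.
2nd diffs: 16, 100, 232, 412, 640.
3rd diffs: 84, 132, 180, 228.
4th diffs: 48, 48, 48 (constant).
Newton forward-difference form: u_m = -19 + (-36)·C(m-1,1) + 16·C(m-1,2) + 84·C(m-1,3) + 48·C(m-1,4).
Continuing: …, 4685, 8205, 13337, 20501, …, u_{15} = 79557.
Summing m = 1..15 (15 terms) gives 262019.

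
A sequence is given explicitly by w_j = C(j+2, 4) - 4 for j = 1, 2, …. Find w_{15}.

C(17, 4) = 2380, so w_{15} = 2376.

2376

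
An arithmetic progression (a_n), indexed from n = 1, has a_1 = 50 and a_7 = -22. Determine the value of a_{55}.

-598

Common difference d = (-22 - 50) / (7 - 1) = -12.
a_n = 50 + (n - 1)·(-12).
a_{55} = 50 + 54·(-12) = -598.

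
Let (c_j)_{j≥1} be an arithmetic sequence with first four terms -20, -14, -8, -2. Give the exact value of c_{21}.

Common difference d = 6.
c_j = -20 + (j - 1)·6.
c_{21} = -20 + 20·6 = 100.

100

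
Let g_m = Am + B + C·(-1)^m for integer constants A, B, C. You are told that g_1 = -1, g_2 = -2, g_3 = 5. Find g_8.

Plug in m = 1, 2, 3: A + B - C = -1; 2A + B + C = -2; 3A + B - C = 5.
Subtracting the first from the second: A + 2C = -1.
Subtracting the second from the third: A - 2C = 7.
Solving: C = -2, A = 3, then B = -6.
Therefore g_8 = 24 + (-6) + (-2)·1 = 16.

16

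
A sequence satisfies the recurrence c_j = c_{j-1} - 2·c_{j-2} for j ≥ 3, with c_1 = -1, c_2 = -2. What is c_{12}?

Step forward from the initial values:
c_3 = 0; c_4 = 4; c_5 = 4; c_6 = -4; c_7 = -12; c_8 = -4; c_9 = 20; c_{10} = 28; c_{11} = -12; c_{12} = -68.

-68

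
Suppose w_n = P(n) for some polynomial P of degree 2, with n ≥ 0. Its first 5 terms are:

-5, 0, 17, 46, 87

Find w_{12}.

1st diffs: 5, 17, 29, 41.
2nd diffs: 12, 12, 12 (constant).
Newton forward-difference form: w_n = -5 + 5·C(n,1) + 12·C(n,2).
At n = 12: n = 12, so w_{12} = -5 + 60 + 792 = 847.

847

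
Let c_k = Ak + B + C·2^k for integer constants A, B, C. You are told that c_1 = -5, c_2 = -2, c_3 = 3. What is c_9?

513

The three given values yield: A + B + 2C = -5; 2A + B + 4C = -2; 3A + B + 8C = 3.
Subtracting the first from the second: A + 2C = 3.
Subtracting the second from the third: A + 4C = 5.
Solving: C = 1, A = 1, then B = -8.
Therefore c_9 = 9 + (-8) + 1·512 = 513.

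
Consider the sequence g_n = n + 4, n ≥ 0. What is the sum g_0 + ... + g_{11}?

Over n = 0..11: Σn = 66.
Total = (1)·66 + (4)·12 = 114.

114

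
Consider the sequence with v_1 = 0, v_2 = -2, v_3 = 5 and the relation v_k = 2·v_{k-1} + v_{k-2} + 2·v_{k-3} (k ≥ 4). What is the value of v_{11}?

v_4 = 8;  v_5 = 17;  v_6 = 52;  v_7 = 137;  v_8 = 360;  v_9 = 961;  v_{10} = 2556;  v_{11} = 6793.

6793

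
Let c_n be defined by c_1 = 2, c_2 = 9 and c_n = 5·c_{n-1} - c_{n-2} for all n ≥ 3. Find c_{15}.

6292738363

Iterate the recurrence:
c_3 = 43; c_4 = 206; c_5 = 987; …; c_{12} = 57211441; c_{13} = 274116482; c_{14} = 1313370969; c_{15} = 6292738363.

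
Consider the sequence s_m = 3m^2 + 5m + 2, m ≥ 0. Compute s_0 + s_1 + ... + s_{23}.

14400

Over m = 0..23: Σm = 276, Σm² = 4324.
Total = (3)·4324 + (5)·276 + (2)·24 = 14400.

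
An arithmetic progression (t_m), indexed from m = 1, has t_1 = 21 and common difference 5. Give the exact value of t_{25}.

t_m = 21 + (m - 1)·5.
t_{25} = 21 + 24·5 = 141.

141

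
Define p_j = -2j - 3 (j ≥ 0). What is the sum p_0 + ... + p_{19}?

-440

Over j = 0..19: Σj = 190.
Total = (-2)·190 + (-3)·20 = -440.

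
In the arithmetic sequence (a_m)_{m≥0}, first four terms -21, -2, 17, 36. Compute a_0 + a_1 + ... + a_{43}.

17050

Common difference d = 19.
a_m = -21 + (m - 0)·19.
a_{43} = 796; S = 44·(-21 + 796)/2 = 17050.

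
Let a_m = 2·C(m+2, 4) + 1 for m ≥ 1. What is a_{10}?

991

C(12, 4) = 495, so a_{10} = 991.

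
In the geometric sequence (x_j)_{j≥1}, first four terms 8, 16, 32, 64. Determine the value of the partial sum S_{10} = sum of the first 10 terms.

Common ratio r = 2.
x_j = 8·2^(j-1).
S = 8·(2^10 - 1)/(2 - 1) = 8·(1024 - 1)/(1) = 8184.

8184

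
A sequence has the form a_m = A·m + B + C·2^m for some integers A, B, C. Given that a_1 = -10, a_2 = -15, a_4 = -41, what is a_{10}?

Plug in m = 1, 2, 4: A + B + 2C = -10; 2A + B + 4C = -15; 4A + B + 16C = -41.
Subtracting the first from the second: A + 2C = -5.
Subtracting the second from the third: 2A + 12C = -26.
Solving: C = -2, A = -1, then B = -5.
Hence a_{10} = -1·10 + (-5) + (-2)·1024 = -2063.

-2063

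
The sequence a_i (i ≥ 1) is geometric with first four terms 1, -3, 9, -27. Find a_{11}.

Common ratio r = -3.
a_i = 1·(-3)^(i-1).
a_{11} = 1·(-3)^10 = 59049.

59049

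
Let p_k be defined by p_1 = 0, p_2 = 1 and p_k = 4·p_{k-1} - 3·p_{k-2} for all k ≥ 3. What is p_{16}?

7174453

p_3 = 4  p_4 = 13  p_5 = 40  …  p_{13} = 265720  p_{14} = 797161  p_{15} = 2391484  p_{16} = 7174453.
(Characteristic roots are 3 and 1.)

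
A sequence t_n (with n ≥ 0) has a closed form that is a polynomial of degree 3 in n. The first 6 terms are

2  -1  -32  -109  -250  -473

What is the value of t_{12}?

-5842

1st diffs: -3, -31, -77, -141, -223.
2nd diffs: -28, -46, -64, -82.
3rd diffs: -18, -18, -18 (constant).
Newton forward-difference form: t_n = 2 + (-3)·C(n,1) + (-28)·C(n,2) + (-18)·C(n,3).
At n = 12: n = 12, so t_{12} = 2 - 36 - 1848 - 3960 = -5842.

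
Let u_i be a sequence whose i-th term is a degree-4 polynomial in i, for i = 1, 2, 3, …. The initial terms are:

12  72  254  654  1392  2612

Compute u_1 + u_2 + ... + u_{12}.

1st diffs: 60, 182, 400, 738, 1220.
2nd diffs: 122, 218, 338, 482.
3rd diffs: 96, 120, 144.
4th diffs: 24, 24 (constant).
Newton forward-difference form: u_i = 12 + 60·C(i-1,1) + 122·C(i-1,2) + 96·C(i-1,3) + 24·C(i-1,4).
Continuing: …, 4482, 7194, 10964, 16032, …, u_{12} = 31142.
Summing i = 1..12 (12 terms) gives 97472.

97472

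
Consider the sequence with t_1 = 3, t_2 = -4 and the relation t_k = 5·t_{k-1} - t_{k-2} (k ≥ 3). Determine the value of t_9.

-280367

t_3 = -23, t_4 = -111, t_5 = -532, t_6 = -2549, t_7 = -12213, t_8 = -58516, t_9 = -280367.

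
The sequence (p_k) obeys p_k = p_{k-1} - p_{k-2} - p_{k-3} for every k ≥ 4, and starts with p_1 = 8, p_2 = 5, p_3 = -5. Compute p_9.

Iterate the recurrence:
p_4 = -18, p_5 = -18, p_6 = 5, p_7 = 41, p_8 = 54, p_9 = 8.

8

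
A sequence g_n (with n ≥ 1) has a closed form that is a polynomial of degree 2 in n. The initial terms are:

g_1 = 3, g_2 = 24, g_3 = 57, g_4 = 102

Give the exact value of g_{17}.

1st diffs: 21, 33, 45.
2nd diffs: 12, 12 (constant).
Newton forward-difference form: g_n = 3 + 21·C(n-1,1) + 12·C(n-1,2).
At n = 17: n-1 = 16, so g_{17} = 3 + 336 + 1440 = 1779.

1779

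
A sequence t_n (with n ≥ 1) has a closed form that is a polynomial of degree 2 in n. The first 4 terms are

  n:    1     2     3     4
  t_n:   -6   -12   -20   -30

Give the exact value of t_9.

1st diffs: -6, -8, -10.
2nd diffs: -2, -2 (constant).
Newton forward-difference form: t_n = -6 + (-6)·C(n-1,1) + (-2)·C(n-1,2).
At n = 9: n-1 = 8, so t_9 = -6 - 48 - 56 = -110.

-110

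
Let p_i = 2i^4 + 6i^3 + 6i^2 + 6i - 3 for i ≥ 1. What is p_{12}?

52773

p_{12} = 2·12^4 + 6·12^3 + 6·12^2 + 6·12 - 3 = 52773.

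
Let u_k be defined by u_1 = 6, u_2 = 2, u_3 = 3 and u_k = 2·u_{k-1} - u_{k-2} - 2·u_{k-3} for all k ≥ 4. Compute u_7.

Applying the relation repeatedly:
u_4 = -8  u_5 = -23  u_6 = -44  u_7 = -49.

-49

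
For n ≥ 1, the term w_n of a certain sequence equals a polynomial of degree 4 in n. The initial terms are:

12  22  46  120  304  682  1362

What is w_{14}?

1st diffs: 10, 24, 74, 184, 378, 680.
2nd diffs: 14, 50, 110, 194, 302.
3rd diffs: 36, 60, 84, 108.
4th diffs: 24, 24, 24 (constant).
Newton forward-difference form: w_n = 12 + 10·C(n-1,1) + 14·C(n-1,2) + 36·C(n-1,3) + 24·C(n-1,4).
At n = 14: n-1 = 13, so w_{14} = 12 + 130 + 1092 + 10296 + 17160 = 28690.

28690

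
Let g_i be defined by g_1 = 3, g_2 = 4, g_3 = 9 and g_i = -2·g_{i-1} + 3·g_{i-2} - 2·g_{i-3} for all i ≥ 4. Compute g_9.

Iterate the recurrence:
g_4 = -12, g_5 = 43, g_6 = -140, g_7 = 433, g_8 = -1372, g_9 = 4323.

4323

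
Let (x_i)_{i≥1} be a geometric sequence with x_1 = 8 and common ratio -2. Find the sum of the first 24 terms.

x_i = 8·(-2)^(i-1).
S = 8·((-2)^24 - 1)/(-2 - 1) = 8·(16777216 - 1)/(-3) = -44739240.

-44739240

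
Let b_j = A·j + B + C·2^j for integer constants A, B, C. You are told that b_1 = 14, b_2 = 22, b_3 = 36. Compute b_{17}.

393256

Plug in j = 1, 2, 3: A + B + 2C = 14; 2A + B + 4C = 22; 3A + B + 8C = 36.
Subtracting the first from the second: A + 2C = 8.
Subtracting the second from the third: A + 4C = 14.
Solving: C = 3, A = 2, then B = 6.
Hence b_{17} = 2·17 + 6 + 3·131072 = 393256.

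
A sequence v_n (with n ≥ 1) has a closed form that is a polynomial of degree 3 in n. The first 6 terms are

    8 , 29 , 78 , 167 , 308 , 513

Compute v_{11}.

2918

1st diffs: 21, 49, 89, 141, 205.
2nd diffs: 28, 40, 52, 64.
3rd diffs: 12, 12, 12 (constant).
Newton forward-difference form: v_n = 8 + 21·C(n-1,1) + 28·C(n-1,2) + 12·C(n-1,3).
At n = 11: n-1 = 10, so v_{11} = 8 + 210 + 1260 + 1440 = 2918.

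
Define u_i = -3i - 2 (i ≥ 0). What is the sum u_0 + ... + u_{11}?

Over i = 0..11: Σi = 66.
Total = (-3)·66 + (-2)·12 = -222.

-222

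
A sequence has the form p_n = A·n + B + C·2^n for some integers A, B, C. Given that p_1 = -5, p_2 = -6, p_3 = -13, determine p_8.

At n = 1, 2, 3: A + B + 2C = -5; 2A + B + 4C = -6; 3A + B + 8C = -13.
Subtracting the first from the second: A + 2C = -1.
Subtracting the second from the third: A + 4C = -7.
Solving: C = -3, A = 5, then B = -4.
Hence p_8 = 5·8 + (-4) + (-3)·256 = -732.

-732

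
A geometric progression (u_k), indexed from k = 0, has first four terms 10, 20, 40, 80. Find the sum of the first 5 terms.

Common ratio r = 2.
u_k = 10·2^(k-0).
S = 10·(2^5 - 1)/(2 - 1) = 10·(32 - 1)/(1) = 310.

310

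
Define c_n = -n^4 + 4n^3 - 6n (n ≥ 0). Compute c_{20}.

-128120

c_{20} = -1·20^4 + 4·20^3 - 6·20 = -128120.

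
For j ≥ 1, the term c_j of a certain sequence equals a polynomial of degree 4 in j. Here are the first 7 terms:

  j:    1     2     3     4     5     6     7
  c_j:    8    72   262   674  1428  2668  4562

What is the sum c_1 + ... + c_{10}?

44288

1st diffs: 64, 190, 412, 754, 1240, 1894.
2nd diffs: 126, 222, 342, 486, 654.
3rd diffs: 96, 120, 144, 168.
4th diffs: 24, 24, 24 (constant).
Newton forward-difference form: c_j = 8 + 64·C(j-1,1) + 126·C(j-1,2) + 96·C(j-1,3) + 24·C(j-1,4).
Continuing: 7302, 11104, 16208.
Summing j = 1..10 (10 terms) gives 44288.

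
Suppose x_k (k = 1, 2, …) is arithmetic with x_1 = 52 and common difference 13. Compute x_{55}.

754

x_k = 52 + (k - 1)·13.
x_{55} = 52 + 54·13 = 754.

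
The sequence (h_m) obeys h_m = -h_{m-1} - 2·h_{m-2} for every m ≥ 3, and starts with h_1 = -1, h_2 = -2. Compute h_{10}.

h_3 = 4; h_4 = 0; h_5 = -8; h_6 = 8; h_7 = 8; h_8 = -24; h_9 = 8; h_{10} = 40.

40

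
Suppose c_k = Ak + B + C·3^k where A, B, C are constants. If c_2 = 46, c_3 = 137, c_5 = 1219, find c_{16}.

215233620

At k = 2, 3, 5: 2A + B + 9C = 46; 3A + B + 27C = 137; 5A + B + 243C = 1219.
Subtracting the first from the second: A + 18C = 91.
Subtracting the second from the third: 2A + 216C = 1082.
Solving: C = 5, A = 1, then B = -1.
Hence c_{16} = 1·16 + (-1) + 5·43046721 = 215233620.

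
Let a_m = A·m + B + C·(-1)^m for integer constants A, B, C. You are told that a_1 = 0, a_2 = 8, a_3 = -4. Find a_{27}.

Write the equations: A + B - C = 0; 2A + B + C = 8; 3A + B - C = -4.
Subtracting the first from the second: A + 2C = 8.
Subtracting the second from the third: A - 2C = -12.
Solving: C = 5, A = -2, then B = 7.
Therefore a_{27} = -54 + 7 + 5·(-1) = -52.

-52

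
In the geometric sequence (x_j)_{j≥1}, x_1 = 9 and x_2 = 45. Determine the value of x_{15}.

Common ratio r = 5.
x_j = 9·5^(j-1).
x_{15} = 9·5^14 = 54931640625.

54931640625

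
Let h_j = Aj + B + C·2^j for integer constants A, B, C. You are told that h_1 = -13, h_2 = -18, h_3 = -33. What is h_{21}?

-10485663

Write the equations: A + B + 2C = -13; 2A + B + 4C = -18; 3A + B + 8C = -33.
Subtracting the first from the second: A + 2C = -5.
Subtracting the second from the third: A + 4C = -15.
Solving: C = -5, A = 5, then B = -8.
Hence h_{21} = 5·21 + (-8) + (-5)·2097152 = -10485663.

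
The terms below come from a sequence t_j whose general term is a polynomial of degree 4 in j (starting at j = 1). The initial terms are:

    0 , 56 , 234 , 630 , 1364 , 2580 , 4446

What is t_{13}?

1st diffs: 56, 178, 396, 734, 1216, 1866.
2nd diffs: 122, 218, 338, 482, 650.
3rd diffs: 96, 120, 144, 168.
4th diffs: 24, 24, 24 (constant).
Newton forward-difference form: t_j = 56·C(j-1,1) + 122·C(j-1,2) + 96·C(j-1,3) + 24·C(j-1,4).
At j = 13: j-1 = 12, so t_{13} = 672 + 8052 + 21120 + 11880 = 41724.

41724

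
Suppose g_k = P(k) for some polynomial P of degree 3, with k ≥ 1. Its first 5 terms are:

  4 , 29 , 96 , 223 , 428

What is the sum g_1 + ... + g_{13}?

26884

1st diffs: 25, 67, 127, 205.
2nd diffs: 42, 60, 78.
3rd diffs: 18, 18 (constant).
Newton forward-difference form: g_k = 4 + 25·C(k-1,1) + 42·C(k-1,2) + 18·C(k-1,3).
Continuing: …, 729, 1144, 1691, 2388, …, g_{13} = 7036.
Summing k = 1..13 (13 terms) gives 26884.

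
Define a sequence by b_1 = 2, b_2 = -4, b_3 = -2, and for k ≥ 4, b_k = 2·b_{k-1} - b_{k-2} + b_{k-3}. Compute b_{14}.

56

Applying the relation repeatedly:
b_4 = 2;  b_5 = 2;  b_6 = 0;  …;  b_{11} = 10;  b_{12} = 18;  b_{13} = 32;  b_{14} = 56.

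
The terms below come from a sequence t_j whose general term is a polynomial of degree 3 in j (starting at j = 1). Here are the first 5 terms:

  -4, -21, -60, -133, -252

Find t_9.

-1428

1st diffs: -17, -39, -73, -119.
2nd diffs: -22, -34, -46.
3rd diffs: -12, -12 (constant).
So t_j = -2j^3 + j^2 - 6j + 3.
Evaluating at j = 9 gives t_9 = -1428.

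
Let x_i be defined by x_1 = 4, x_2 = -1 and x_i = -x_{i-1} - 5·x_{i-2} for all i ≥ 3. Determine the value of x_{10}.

Applying the relation repeatedly:
x_3 = -19  x_4 = 24  x_5 = 71  x_6 = -191  x_7 = -164  x_8 = 1119  x_9 = -299  x_{10} = -5296.

-5296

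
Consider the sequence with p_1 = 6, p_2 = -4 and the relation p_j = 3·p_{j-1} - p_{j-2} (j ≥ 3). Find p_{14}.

-763780

Compute successive terms:
p_3 = -18; p_4 = -50; p_5 = -132; …; p_{11} = -42564; p_{12} = -111434; p_{13} = -291738; p_{14} = -763780.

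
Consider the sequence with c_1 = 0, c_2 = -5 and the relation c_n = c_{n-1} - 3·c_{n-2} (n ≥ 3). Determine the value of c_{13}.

Compute successive terms:
c_3 = -5; c_4 = 10; c_5 = 25; …; c_{10} = 370; c_{11} = -155; c_{12} = -1265; c_{13} = -800.

-800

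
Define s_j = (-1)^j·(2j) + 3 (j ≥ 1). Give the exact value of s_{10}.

23

(-1)^10 = 1; 2j at j=10 is 20; so s_{10} = 23.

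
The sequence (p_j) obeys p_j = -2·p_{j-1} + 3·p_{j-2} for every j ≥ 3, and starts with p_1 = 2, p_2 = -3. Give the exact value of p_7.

Applying the relation repeatedly:
p_3 = 12;  p_4 = -33;  p_5 = 102;  p_6 = -303;  p_7 = 912.
(Characteristic roots are 1 and -3.)

912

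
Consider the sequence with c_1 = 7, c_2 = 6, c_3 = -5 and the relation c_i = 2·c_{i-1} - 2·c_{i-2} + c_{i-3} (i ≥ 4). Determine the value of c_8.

6

Applying the relation repeatedly:
c_4 = -15;  c_5 = -14;  c_6 = -3;  c_7 = 7;  c_8 = 6.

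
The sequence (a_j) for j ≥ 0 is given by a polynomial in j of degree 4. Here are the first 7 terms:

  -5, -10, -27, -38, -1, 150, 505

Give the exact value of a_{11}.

1st diffs: -5, -17, -11, 37, 151, 355.
2nd diffs: -12, 6, 48, 114, 204.
3rd diffs: 18, 42, 66, 90.
4th diffs: 24, 24, 24 (constant).
So a_j = j^4 - 3j^3 - 4j^2 + j - 5.
Evaluating at j = 11 gives a_{11} = 10170.

10170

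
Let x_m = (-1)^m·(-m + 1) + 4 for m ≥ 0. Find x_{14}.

-9

(-1)^14 = 1; -m + 1 at m=14 is -13; so x_{14} = -9.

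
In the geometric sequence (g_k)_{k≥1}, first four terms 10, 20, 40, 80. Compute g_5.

160

Common ratio r = 2.
g_k = 10·2^(k-1).
g_5 = 10·2^4 = 160.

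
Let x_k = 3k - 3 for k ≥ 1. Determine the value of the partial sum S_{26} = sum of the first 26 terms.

Over k = 1..26: Σk = 351.
Total = (3)·351 + (-3)·26 = 975.

975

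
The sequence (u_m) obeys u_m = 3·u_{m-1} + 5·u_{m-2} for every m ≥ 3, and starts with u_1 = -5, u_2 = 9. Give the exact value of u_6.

Step forward from the initial values:
u_3 = 2;  u_4 = 51;  u_5 = 163;  u_6 = 744.

744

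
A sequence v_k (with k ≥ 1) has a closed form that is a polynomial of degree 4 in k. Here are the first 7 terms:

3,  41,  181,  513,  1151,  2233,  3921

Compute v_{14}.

51353

1st diffs: 38, 140, 332, 638, 1082, 1688.
2nd diffs: 102, 192, 306, 444, 606.
3rd diffs: 90, 114, 138, 162.
4th diffs: 24, 24, 24 (constant).
So v_k = k^4 + 5k^3 - 4k^2 + 1.
Evaluating at k = 14 gives v_{14} = 51353.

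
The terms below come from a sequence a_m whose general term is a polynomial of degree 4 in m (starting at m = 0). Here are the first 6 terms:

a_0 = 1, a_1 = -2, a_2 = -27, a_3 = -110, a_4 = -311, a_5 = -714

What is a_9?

1st diffs: -3, -25, -83, -201, -403.
2nd diffs: -22, -58, -118, -202.
3rd diffs: -36, -60, -84.
4th diffs: -24, -24 (constant).
Newton forward-difference form: a_m = 1 + (-3)·C(m,1) + (-22)·C(m,2) + (-36)·C(m,3) + (-24)·C(m,4).
At m = 9: m = 9, so a_9 = 1 - 27 - 792 - 3024 - 3024 = -6866.

-6866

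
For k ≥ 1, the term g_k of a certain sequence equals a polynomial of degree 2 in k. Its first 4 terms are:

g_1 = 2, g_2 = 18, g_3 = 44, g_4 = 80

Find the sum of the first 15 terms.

6260

1st diffs: 16, 26, 36.
2nd diffs: 10, 10 (constant).
Newton forward-difference form: g_k = 2 + 16·C(k-1,1) + 10·C(k-1,2).
Continuing: …, 126, 182, 248, 324, …, g_{15} = 1136.
Summing k = 1..15 (15 terms) gives 6260.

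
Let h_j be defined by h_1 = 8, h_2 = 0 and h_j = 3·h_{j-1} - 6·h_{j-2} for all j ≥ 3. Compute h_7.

Iterate the recurrence:
h_3 = -48, h_4 = -144, h_5 = -144, h_6 = 432, h_7 = 2160.

2160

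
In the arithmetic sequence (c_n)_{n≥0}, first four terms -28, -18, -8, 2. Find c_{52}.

Common difference d = 10.
c_n = -28 + (n - 0)·10.
c_{52} = -28 + 52·10 = 492.

492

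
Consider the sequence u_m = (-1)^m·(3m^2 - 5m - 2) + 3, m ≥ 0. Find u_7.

(-1)^7 = -1; 3m^2 - 5m - 2 at m=7 is 110; so u_7 = -107.

-107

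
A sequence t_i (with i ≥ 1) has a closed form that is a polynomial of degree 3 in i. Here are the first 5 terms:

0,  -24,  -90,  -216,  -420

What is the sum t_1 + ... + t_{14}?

1st diffs: -24, -66, -126, -204.
2nd diffs: -42, -60, -78.
3rd diffs: -18, -18 (constant).
Newton forward-difference form: t_i = (-24)·C(i-1,1) + (-42)·C(i-1,2) + (-18)·C(i-1,3).
Continuing: …, -720, -1134, -1680, -2376, …, t_{14} = -8736.
Summing i = 1..14 (14 terms) gives -35490.

-35490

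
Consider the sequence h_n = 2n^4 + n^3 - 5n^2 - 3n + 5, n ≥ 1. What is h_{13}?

58440

h_{13} = 2·13^4 + 1·13^3 - 5·13^2 - 3·13 + 5 = 58440.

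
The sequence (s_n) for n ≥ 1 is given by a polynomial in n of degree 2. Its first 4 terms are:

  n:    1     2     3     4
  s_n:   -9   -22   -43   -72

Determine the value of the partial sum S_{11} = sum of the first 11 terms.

-2134

1st diffs: -13, -21, -29.
2nd diffs: -8, -8 (constant).
So s_n = -4n^2 - n - 4.
Continuing: …, -109, -154, -207, -268, …, s_{11} = -499.
Summing n = 1..11 (11 terms) gives -2134.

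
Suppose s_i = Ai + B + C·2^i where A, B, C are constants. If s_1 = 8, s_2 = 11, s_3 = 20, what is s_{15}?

Write the equations: A + B + 2C = 8; 2A + B + 4C = 11; 3A + B + 8C = 20.
Subtracting the first from the second: A + 2C = 3.
Subtracting the second from the third: A + 4C = 9.
Solving: C = 3, A = -3, then B = 5.
Hence s_{15} = -3·15 + 5 + 3·32768 = 98264.

98264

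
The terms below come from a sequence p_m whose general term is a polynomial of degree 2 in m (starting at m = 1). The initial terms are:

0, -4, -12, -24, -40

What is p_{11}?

-220

1st diffs: -4, -8, -12, -16.
2nd diffs: -4, -4, -4 (constant).
Newton forward-difference form: p_m = (-4)·C(m-1,1) + (-4)·C(m-1,2).
At m = 11: m-1 = 10, so p_{11} = -40 - 180 = -220.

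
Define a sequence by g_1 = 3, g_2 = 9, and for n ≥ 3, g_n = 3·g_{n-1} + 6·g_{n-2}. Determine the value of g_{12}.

25489485

Iterate the recurrence:
g_3 = 45, g_4 = 189, g_5 = 837, g_6 = 3645, g_7 = 15957, g_8 = 69741, g_9 = 304965, g_{10} = 1333341, g_{11} = 5829813, g_{12} = 25489485.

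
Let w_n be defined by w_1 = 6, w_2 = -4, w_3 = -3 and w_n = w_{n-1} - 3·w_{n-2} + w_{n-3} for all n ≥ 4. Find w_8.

w_4 = 15; w_5 = 20; w_6 = -28; w_7 = -73; w_8 = 31.

31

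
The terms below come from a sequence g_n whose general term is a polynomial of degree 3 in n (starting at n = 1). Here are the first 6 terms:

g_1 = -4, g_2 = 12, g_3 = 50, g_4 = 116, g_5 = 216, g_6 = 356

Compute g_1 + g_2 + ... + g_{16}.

25096

1st diffs: 16, 38, 66, 100, 140.
2nd diffs: 22, 28, 34, 40.
3rd diffs: 6, 6, 6 (constant).
Newton forward-difference form: g_n = -4 + 16·C(n-1,1) + 22·C(n-1,2) + 6·C(n-1,3).
Continuing: …, 542, 780, 1076, 1436, …, g_{16} = 5276.
Summing n = 1..16 (16 terms) gives 25096.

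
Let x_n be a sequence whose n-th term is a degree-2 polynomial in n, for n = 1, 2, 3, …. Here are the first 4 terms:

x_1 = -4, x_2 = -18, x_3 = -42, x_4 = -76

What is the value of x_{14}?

1st diffs: -14, -24, -34.
2nd diffs: -10, -10 (constant).
Newton forward-difference form: x_n = -4 + (-14)·C(n-1,1) + (-10)·C(n-1,2).
At n = 14: n-1 = 13, so x_{14} = -4 - 182 - 780 = -966.

-966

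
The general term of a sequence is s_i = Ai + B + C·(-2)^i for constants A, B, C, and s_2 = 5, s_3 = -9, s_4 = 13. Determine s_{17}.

Write the equations: 2A + B + 4C = 5; 3A + B - 8C = -9; 4A + B + 16C = 13.
Subtracting the first from the second: A - 12C = -14.
Subtracting the second from the third: A + 24C = 22.
Solving: C = 1, A = -2, then B = 5.
Therefore s_{17} = -34 + 5 + 1·(-131072) = -131101.

-131101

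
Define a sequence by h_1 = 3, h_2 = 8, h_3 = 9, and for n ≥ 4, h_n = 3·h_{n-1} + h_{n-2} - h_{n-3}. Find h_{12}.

345620

Iterate the recurrence:
h_4 = 32, h_5 = 97, h_6 = 314, h_7 = 1007, h_8 = 3238, h_9 = 10407, h_{10} = 33452, h_{11} = 107525, h_{12} = 345620.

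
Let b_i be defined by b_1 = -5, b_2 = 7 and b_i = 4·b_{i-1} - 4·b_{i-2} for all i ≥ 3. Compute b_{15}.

Compute successive terms:
b_3 = 48;  b_4 = 164;  b_5 = 464;  …;  b_{12} = 181248;  b_{13} = 397312;  b_{14} = 864256;  b_{15} = 1867776.
(Characteristic roots are 2 and 2.)

1867776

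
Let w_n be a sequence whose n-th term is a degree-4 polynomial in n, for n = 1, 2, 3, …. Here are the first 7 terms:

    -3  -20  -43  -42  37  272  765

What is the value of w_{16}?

1st diffs: -17, -23, 1, 79, 235, 493.
2nd diffs: -6, 24, 78, 156, 258.
3rd diffs: 30, 54, 78, 102.
4th diffs: 24, 24, 24 (constant).
Newton forward-difference form: w_n = -3 + (-17)·C(n-1,1) + (-6)·C(n-1,2) + 30·C(n-1,3) + 24·C(n-1,4).
At n = 16: n-1 = 15, so w_{16} = -3 - 255 - 630 + 13650 + 32760 = 45522.

45522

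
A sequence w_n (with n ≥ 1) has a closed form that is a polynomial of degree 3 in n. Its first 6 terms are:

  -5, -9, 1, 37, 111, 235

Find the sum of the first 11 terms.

5995

1st diffs: -4, 10, 36, 74, 124.
2nd diffs: 14, 26, 38, 50.
3rd diffs: 12, 12, 12 (constant).
So w_n = 2n^3 - 5n^2 - 3n + 1.
Continuing: …, 421, 681, 1027, 1471, …, w_{11} = 2025.
Summing n = 1..11 (11 terms) gives 5995.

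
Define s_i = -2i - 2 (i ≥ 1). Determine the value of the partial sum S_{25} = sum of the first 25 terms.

Over i = 1..25: Σi = 325.
Total = (-2)·325 + (-2)·25 = -700.

-700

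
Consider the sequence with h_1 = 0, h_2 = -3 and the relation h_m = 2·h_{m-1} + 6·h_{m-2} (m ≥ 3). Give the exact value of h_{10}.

-64560

Applying the relation repeatedly:
h_3 = -6, h_4 = -30, h_5 = -96, h_6 = -372, h_7 = -1320, h_8 = -4872, h_9 = -17664, h_{10} = -64560.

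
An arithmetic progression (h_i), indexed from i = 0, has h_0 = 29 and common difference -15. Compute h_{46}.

-661

h_i = 29 + (i - 0)·(-15).
h_{46} = 29 + 46·(-15) = -661.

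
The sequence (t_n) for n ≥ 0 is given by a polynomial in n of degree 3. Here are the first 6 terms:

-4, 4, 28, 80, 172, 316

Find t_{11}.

1st diffs: 8, 24, 52, 92, 144.
2nd diffs: 16, 28, 40, 52.
3rd diffs: 12, 12, 12 (constant).
So t_n = 2n^3 + 2n^2 + 4n - 4.
Evaluating at n = 11 gives t_{11} = 2944.

2944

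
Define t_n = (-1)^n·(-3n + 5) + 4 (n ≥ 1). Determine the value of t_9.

26

(-1)^9 = -1; -3n + 5 at n=9 is -22; so t_9 = 26.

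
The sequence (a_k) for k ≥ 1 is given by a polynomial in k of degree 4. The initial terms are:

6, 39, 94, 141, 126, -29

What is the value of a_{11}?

1st diffs: 33, 55, 47, -15, -155.
2nd diffs: 22, -8, -62, -140.
3rd diffs: -30, -54, -78.
4th diffs: -24, -24 (constant).
Newton forward-difference form: a_k = 6 + 33·C(k-1,1) + 22·C(k-1,2) + (-30)·C(k-1,3) + (-24)·C(k-1,4).
At k = 11: k-1 = 10, so a_{11} = 6 + 330 + 990 - 3600 - 5040 = -7314.

-7314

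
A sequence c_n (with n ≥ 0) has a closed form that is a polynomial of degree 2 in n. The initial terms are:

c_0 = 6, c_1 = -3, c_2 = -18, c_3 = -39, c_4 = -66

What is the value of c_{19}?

1st diffs: -9, -15, -21, -27.
2nd diffs: -6, -6, -6 (constant).
So c_n = -3n^2 - 6n + 6.
Evaluating at n = 19 gives c_{19} = -1191.

-1191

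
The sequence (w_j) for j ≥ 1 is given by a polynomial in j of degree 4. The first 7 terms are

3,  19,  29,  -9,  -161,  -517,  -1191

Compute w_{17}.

1st diffs: 16, 10, -38, -152, -356, -674.
2nd diffs: -6, -48, -114, -204, -318.
3rd diffs: -42, -66, -90, -114.
4th diffs: -24, -24, -24 (constant).
Newton forward-difference form: w_j = 3 + 16·C(j-1,1) + (-6)·C(j-1,2) + (-42)·C(j-1,3) + (-24)·C(j-1,4).
At j = 17: j-1 = 16, so w_{17} = 3 + 256 - 720 - 23520 - 43680 = -67661.

-67661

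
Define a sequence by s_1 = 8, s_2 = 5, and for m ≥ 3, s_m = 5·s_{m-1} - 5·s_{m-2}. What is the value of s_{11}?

-1040625

Applying the relation repeatedly:
s_3 = -15, s_4 = -100, s_5 = -425, s_6 = -1625, s_7 = -6000, s_8 = -21875, s_9 = -79375, s_{10} = -287500, s_{11} = -1040625.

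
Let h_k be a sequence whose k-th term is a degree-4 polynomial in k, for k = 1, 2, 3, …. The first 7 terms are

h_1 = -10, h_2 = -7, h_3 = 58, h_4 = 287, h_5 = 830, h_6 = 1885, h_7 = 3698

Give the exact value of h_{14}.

68357

1st diffs: 3, 65, 229, 543, 1055, 1813.
2nd diffs: 62, 164, 314, 512, 758.
3rd diffs: 102, 150, 198, 246.
4th diffs: 48, 48, 48 (constant).
So h_k = 2k^4 - 3k^3 - k^2 - 3k - 5.
Evaluating at k = 14 gives h_{14} = 68357.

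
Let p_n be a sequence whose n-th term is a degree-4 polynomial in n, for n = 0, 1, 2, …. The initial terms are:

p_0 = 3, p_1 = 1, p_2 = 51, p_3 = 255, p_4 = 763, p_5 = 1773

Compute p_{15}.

117363

1st diffs: -2, 50, 204, 508, 1010.
2nd diffs: 52, 154, 304, 502.
3rd diffs: 102, 150, 198.
4th diffs: 48, 48 (constant).
Newton forward-difference form: p_n = 3 + (-2)·C(n,1) + 52·C(n,2) + 102·C(n,3) + 48·C(n,4).
At n = 15: n = 15, so p_{15} = 3 - 30 + 5460 + 46410 + 65520 = 117363.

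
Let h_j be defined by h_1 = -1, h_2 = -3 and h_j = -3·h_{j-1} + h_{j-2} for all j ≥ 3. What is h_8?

Applying the relation repeatedly:
h_3 = 8  h_4 = -27  h_5 = 89  h_6 = -294  h_7 = 971  h_8 = -3207.

-3207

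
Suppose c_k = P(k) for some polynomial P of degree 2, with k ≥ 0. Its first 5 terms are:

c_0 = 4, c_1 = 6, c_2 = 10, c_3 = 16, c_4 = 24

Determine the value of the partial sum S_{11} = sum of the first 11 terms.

484

1st diffs: 2, 4, 6, 8.
2nd diffs: 2, 2, 2 (constant).
Newton forward-difference form: c_k = 4 + 2·C(k,1) + 2·C(k,2).
Continuing: …, 34, 46, 60, 76, …, c_{10} = 114.
Summing k = 0..10 (11 terms) gives 484.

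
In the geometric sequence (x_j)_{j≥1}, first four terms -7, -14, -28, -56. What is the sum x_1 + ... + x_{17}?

-917497

Common ratio r = 2.
x_j = (-7)·2^(j-1).
S = (-7)·(2^17 - 1)/(2 - 1) = (-7)·(131072 - 1)/(1) = -917497.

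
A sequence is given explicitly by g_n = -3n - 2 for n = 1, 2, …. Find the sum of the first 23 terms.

-874

Over n = 1..23: Σn = 276.
Total = (-3)·276 + (-2)·23 = -874.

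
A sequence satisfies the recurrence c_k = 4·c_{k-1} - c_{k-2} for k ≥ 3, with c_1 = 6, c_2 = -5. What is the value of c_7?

-5154

c_3 = -26; c_4 = -99; c_5 = -370; c_6 = -1381; c_7 = -5154.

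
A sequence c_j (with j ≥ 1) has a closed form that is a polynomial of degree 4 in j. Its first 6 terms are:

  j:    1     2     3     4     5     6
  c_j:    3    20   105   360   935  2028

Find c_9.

11115

1st diffs: 17, 85, 255, 575, 1093.
2nd diffs: 68, 170, 320, 518.
3rd diffs: 102, 150, 198.
4th diffs: 48, 48 (constant).
So c_j = 2j^4 - 3j^3 + 2j^2 + 2j.
Evaluating at j = 9 gives c_9 = 11115.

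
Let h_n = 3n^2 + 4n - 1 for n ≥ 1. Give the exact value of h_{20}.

h_{20} = 3·20^2 + 4·20 - 1 = 1279.

1279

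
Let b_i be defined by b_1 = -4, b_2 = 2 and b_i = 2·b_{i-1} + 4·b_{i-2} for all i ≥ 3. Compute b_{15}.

b_3 = -12; b_4 = -16; b_5 = -80; …; b_{12} = -268288; b_{13} = -868352; b_{14} = -2809856; b_{15} = -9093120.

-9093120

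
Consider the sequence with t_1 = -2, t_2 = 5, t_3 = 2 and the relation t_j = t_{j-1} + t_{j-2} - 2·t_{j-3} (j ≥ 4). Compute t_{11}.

-45

t_4 = 11; t_5 = 3; t_6 = 10; t_7 = -9; t_8 = -5; t_9 = -34; t_{10} = -21; t_{11} = -45.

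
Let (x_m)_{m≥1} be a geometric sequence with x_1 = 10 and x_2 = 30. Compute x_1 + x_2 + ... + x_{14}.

23914840

Common ratio r = 3.
x_m = 10·3^(m-1).
S = 10·(3^14 - 1)/(3 - 1) = 10·(4782969 - 1)/(2) = 23914840.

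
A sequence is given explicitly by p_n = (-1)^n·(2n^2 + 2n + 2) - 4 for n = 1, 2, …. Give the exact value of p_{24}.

1198

(-1)^24 = 1; 2n^2 + 2n + 2 at n=24 is 1202; so p_{24} = 1198.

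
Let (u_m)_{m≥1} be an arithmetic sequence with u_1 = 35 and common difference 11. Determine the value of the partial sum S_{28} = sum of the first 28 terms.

u_m = 35 + (m - 1)·11.
u_{28} = 332; S = 28·(35 + 332)/2 = 5138.

5138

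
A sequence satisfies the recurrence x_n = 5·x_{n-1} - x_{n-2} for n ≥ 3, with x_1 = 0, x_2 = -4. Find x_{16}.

x_3 = -20, x_4 = -96, x_5 = -460, …, x_{13} = -127754880, x_{14} = -612110404, x_{15} = -2932797140, x_{16} = -14051875296.

-14051875296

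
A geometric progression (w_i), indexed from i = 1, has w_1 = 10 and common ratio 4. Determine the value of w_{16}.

w_i = 10·4^(i-1).
w_{16} = 10·4^15 = 10737418240.

10737418240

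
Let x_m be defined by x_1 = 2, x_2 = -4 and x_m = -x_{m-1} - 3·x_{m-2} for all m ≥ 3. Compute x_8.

44

x_3 = -2, x_4 = 14, x_5 = -8, x_6 = -34, x_7 = 58, x_8 = 44.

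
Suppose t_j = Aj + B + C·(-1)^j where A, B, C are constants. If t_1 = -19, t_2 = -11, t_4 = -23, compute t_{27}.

-175

Plug in j = 1, 2, 4: A + B - C = -19; 2A + B + C = -11; 4A + B + C = -23.
Subtracting the first from the second: A + 2C = 8.
Subtracting the second from the third: 2A = -12.
Solving: C = 7, A = -6, then B = -6.
So t_j = -6·j + (-6) + 7·(-1)^j; at j=27 this is -175.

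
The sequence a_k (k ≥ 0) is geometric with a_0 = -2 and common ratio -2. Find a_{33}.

17179869184

a_k = (-2)·(-2)^(k-0).
a_{33} = (-2)·(-2)^33 = 17179869184.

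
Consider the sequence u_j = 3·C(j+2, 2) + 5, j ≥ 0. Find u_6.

89

C(8, 2) = 28, so u_6 = 89.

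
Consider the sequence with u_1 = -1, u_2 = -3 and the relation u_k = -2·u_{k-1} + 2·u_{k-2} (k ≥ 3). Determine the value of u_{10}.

-5552

Applying the relation repeatedly:
u_3 = 4;  u_4 = -14;  u_5 = 36;  u_6 = -100;  u_7 = 272;  u_8 = -744;  u_9 = 2032;  u_{10} = -5552.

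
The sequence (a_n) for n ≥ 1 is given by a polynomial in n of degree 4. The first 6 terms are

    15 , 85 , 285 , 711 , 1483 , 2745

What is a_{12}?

1st diffs: 70, 200, 426, 772, 1262.
2nd diffs: 130, 226, 346, 490.
3rd diffs: 96, 120, 144.
4th diffs: 24, 24 (constant).
So a_n = n^4 + 6n^3 + 4n^2 + n + 3.
Evaluating at n = 12 gives a_{12} = 31695.

31695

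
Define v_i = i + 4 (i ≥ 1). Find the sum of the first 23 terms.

Over i = 1..23: Σi = 276.
Total = (1)·276 + (4)·23 = 368.

368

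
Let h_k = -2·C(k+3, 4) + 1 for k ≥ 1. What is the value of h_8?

-659

C(11, 4) = 330, so h_8 = -659.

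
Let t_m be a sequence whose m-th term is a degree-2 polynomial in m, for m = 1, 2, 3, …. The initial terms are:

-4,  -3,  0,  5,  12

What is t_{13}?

140

1st diffs: 1, 3, 5, 7.
2nd diffs: 2, 2, 2 (constant).
Newton forward-difference form: t_m = -4 + 1·C(m-1,1) + 2·C(m-1,2).
At m = 13: m-1 = 12, so t_{13} = -4 + 12 + 132 = 140.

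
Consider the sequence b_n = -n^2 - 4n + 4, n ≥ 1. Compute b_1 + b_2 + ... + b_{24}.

Over n = 1..24: Σn = 300, Σn² = 4900.
Total = (-1)·4900 + (-4)·300 + (4)·24 = -6004.

-6004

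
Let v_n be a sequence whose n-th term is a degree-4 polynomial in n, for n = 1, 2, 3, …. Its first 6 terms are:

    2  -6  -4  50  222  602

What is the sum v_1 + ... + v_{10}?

15728

1st diffs: -8, 2, 54, 172, 380.
2nd diffs: 10, 52, 118, 208.
3rd diffs: 42, 66, 90.
4th diffs: 24, 24 (constant).
So v_n = n^4 - 3n^3 - 2n^2 + 4n + 2.
Continuing: 1304, 2466, 4250, 6842.
Summing n = 1..10 (10 terms) gives 15728.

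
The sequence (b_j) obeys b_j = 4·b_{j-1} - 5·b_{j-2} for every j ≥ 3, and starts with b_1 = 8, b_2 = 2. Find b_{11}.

Step forward from the initial values:
b_3 = -32, b_4 = -138, b_5 = -392, b_6 = -878, b_7 = -1552, b_8 = -1818, b_9 = 488, b_{10} = 11042, b_{11} = 41728.

41728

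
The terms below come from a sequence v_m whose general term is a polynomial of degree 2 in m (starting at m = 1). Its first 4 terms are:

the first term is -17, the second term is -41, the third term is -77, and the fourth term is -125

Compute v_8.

1st diffs: -24, -36, -48.
2nd diffs: -12, -12 (constant).
Newton forward-difference form: v_m = -17 + (-24)·C(m-1,1) + (-12)·C(m-1,2).
At m = 8: m-1 = 7, so v_8 = -17 - 168 - 252 = -437.

-437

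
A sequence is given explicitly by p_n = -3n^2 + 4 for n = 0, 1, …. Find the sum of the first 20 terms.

Over n = 0..19: Σn = 190, Σn² = 2470.
Total = (-3)·2470 + (4)·20 = -7330.

-7330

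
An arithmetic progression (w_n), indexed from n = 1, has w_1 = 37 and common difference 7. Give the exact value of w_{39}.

w_n = 37 + (n - 1)·7.
w_{39} = 37 + 38·7 = 303.

303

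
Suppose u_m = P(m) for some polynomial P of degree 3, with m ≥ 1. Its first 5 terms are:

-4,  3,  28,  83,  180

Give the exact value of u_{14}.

4923

1st diffs: 7, 25, 55, 97.
2nd diffs: 18, 30, 42.
3rd diffs: 12, 12 (constant).
Newton forward-difference form: u_m = -4 + 7·C(m-1,1) + 18·C(m-1,2) + 12·C(m-1,3).
At m = 14: m-1 = 13, so u_{14} = -4 + 91 + 1404 + 3432 = 4923.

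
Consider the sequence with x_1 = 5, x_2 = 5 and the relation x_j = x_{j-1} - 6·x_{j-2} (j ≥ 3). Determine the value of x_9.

-1825

x_3 = -25  x_4 = -55  x_5 = 95  x_6 = 425  x_7 = -145  x_8 = -2695  x_9 = -1825.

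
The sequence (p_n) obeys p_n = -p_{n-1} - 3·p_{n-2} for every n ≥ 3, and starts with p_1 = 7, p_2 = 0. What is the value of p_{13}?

Iterate the recurrence:
p_3 = -21  p_4 = 21  p_5 = 42  …  p_{10} = -735  p_{11} = 1554  p_{12} = 651  p_{13} = -5313.

-5313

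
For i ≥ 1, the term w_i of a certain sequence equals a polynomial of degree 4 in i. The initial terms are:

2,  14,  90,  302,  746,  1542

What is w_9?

7602

1st diffs: 12, 76, 212, 444, 796.
2nd diffs: 64, 136, 232, 352.
3rd diffs: 72, 96, 120.
4th diffs: 24, 24 (constant).
Newton forward-difference form: w_i = 2 + 12·C(i-1,1) + 64·C(i-1,2) + 72·C(i-1,3) + 24·C(i-1,4).
At i = 9: i-1 = 8, so w_9 = 2 + 96 + 1792 + 4032 + 1680 = 7602.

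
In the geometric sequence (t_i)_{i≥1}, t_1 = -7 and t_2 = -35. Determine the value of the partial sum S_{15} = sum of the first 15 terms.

Common ratio r = 5.
t_i = (-7)·5^(i-1).
S = (-7)·(5^15 - 1)/(5 - 1) = (-7)·(30517578125 - 1)/(4) = -53405761717.

-53405761717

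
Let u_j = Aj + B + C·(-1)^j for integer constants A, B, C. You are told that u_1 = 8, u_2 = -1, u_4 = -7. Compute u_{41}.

-112

The three given values yield: A + B - C = 8; 2A + B + C = -1; 4A + B + C = -7.
Subtracting the first from the second: A + 2C = -9.
Subtracting the second from the third: 2A = -6.
Solving: C = -3, A = -3, then B = 8.
Hence u_{41} = -3·41 + 8 + (-3)·(-1) = -112.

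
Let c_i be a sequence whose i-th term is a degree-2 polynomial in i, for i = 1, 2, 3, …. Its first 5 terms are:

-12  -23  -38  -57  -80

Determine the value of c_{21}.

1st diffs: -11, -15, -19, -23.
2nd diffs: -4, -4, -4 (constant).
Newton forward-difference form: c_i = -12 + (-11)·C(i-1,1) + (-4)·C(i-1,2).
At i = 21: i-1 = 20, so c_{21} = -12 - 220 - 760 = -992.

-992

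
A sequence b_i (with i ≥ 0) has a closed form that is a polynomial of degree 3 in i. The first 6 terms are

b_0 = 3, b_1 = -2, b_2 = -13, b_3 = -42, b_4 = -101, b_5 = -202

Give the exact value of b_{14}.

-4981

1st diffs: -5, -11, -29, -59, -101.
2nd diffs: -6, -18, -30, -42.
3rd diffs: -12, -12, -12 (constant).
Newton forward-difference form: b_i = 3 + (-5)·C(i,1) + (-6)·C(i,2) + (-12)·C(i,3).
At i = 14: i = 14, so b_{14} = 3 - 70 - 546 - 4368 = -4981.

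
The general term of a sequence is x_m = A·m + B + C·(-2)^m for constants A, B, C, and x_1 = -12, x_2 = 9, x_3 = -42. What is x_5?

Write the equations: A + B - 2C = -12; 2A + B + 4C = 9; 3A + B - 8C = -42.
Subtracting the first from the second: A + 6C = 21.
Subtracting the second from the third: A - 12C = -51.
Solving: C = 4, A = -3, then B = -1.
Therefore x_5 = -15 + (-1) + 4·(-32) = -144.

-144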